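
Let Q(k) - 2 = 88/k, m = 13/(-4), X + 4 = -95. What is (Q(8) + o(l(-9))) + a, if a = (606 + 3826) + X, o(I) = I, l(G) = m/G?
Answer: 156469/36 ≈ 4346.4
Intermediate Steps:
X = -99 (X = -4 - 95 = -99)
m = -13/4 (m = 13*(-¼) = -13/4 ≈ -3.2500)
Q(k) = 2 + 88/k
l(G) = -13/(4*G)
a = 4333 (a = (606 + 3826) - 99 = 4432 - 99 = 4333)
(Q(8) + o(l(-9))) + a = ((2 + 88/8) - 13/4/(-9)) + 4333 = ((2 + 88*(⅛)) - 13/4*(-⅑)) + 4333 = ((2 + 11) + 13/36) + 4333 = (13 + 13/36) + 4333 = 481/36 + 4333 = 156469/36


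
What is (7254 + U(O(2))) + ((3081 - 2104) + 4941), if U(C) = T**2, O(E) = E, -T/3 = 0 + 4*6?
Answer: 18356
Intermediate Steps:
T = -72 (T = -3*(0 + 4*6) = -3*(0 + 24) = -3*24 = -72)
U(C) = 5184 (U(C) = (-72)**2 = 5184)
(7254 + U(O(2))) + ((3081 - 2104) + 4941) = (7254 + 5184) + ((3081 - 2104) + 4941) = 12438 + (977 + 4941) = 12438 + 5918 = 18356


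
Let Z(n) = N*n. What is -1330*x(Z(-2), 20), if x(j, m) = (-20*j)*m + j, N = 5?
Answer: -5306700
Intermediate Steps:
Z(n) = 5*n
x(j, m) = j - 20*j*m (x(j, m) = -20*j*m + j = j - 20*j*m)
-1330*x(Z(-2), 20) = -1330*5*(-2)*(1 - 20*20) = -(-13300)*(1 - 400) = -(-13300)*(-399) = -1330*3990 = -5306700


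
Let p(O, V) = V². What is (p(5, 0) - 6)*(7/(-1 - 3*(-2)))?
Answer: -42/5 ≈ -8.4000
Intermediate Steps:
(p(5, 0) - 6)*(7/(-1 - 3*(-2))) = (0² - 6)*(7/(-1 - 3*(-2))) = (0 - 6)*(7/(-1 + 6)) = -42/5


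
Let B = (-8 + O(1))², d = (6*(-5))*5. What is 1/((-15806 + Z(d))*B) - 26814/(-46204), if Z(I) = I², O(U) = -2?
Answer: 4487334451/7732239400 ≈ 0.58034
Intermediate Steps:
d = -150 (d = -30*5 = -150)
B = 100 (B = (-8 - 2)² = (-10)² = 100)
1/((-15806 + Z(d))*B) - 26814/(-46204) = 1/(-15806 + (-150)²*100) - 26814/(-46204) = (1/100)/(-15806 + 22500) - 26814*(-1/46204) = (1/100)/6694 + 13407/23102 = (1/6694)*(1/100) + 13407/23102 = 1/669400 + 13407/23102 = 4487334451/7732239400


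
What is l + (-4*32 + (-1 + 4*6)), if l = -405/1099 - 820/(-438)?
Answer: -24909610/240681 ≈ -103.50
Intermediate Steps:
l = 361895/240681 (l = -405*1/1099 - 820*(-1/438) = -405/1099 + 410/219 = 361895/240681 ≈ 1.5036)
l + (-4*32 + (-1 + 4*6)) = 361895/240681 + (-4*32 + (-1 + 4*6)) = 361895/240681 + (-128 + (-1 + 24)) = 361895/240681 + (-128 + 23) = 361895/240681 - 105 = -24909610/240681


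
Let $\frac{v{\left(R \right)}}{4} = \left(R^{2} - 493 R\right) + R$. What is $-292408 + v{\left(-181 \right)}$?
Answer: $194844$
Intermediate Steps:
$v{\left(R \right)} = - 1968 R + 4 R^{2}$ ($v{\left(R \right)} = 4 \left(\left(R^{2} - 493 R\right) + R\right) = 4 \left(R^{2} - 492 R\right) = - 1968 R + 4 R^{2}$)
$-292408 + v{\left(-181 \right)} = -292408 + 4 \left(-181\right) \left(-492 - 181\right) = -292408 + 4 \left(-181\right) \left(-673\right) = -292408 + 487252 = 194844$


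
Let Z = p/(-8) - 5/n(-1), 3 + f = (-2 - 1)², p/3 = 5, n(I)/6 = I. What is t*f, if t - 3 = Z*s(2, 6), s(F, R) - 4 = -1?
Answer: -¾ ≈ -0.75000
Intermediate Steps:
s(F, R) = 3 (s(F, R) = 4 - 1 = 3)
n(I) = 6*I
p = 15 (p = 3*5 = 15)
f = 6 (f = -3 + (-2 - 1)² = -3 + (-3)² = -3 + 9 = 6)
Z = -25/24 (Z = 15/(-8) - 5/(6*(-1)) = 15*(-⅛) - 5/(-6) = -15/8 - 5*(-⅙) = -15/8 + ⅚ = -25/24 ≈ -1.0417)
t = -⅛ (t = 3 - 25/24*3 = 3 - 25/8 = -⅛ ≈ -0.12500)
t*f = -⅛*6 = -¾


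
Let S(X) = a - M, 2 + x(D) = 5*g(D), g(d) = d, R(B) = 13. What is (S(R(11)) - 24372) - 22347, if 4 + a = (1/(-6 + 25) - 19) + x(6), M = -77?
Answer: -886102/19 ≈ -46637.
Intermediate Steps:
x(D) = -2 + 5*D
a = 96/19 (a = -4 + ((1/(-6 + 25) - 19) + (-2 + 5*6)) = -4 + ((1/19 - 19) + (-2 + 30)) = -4 + ((1/19 - 19) + 28) = -4 + (-360/19 + 28) = -4 + 172/19 = 96/19 ≈ 5.0526)
S(X) = 1559/19 (S(X) = 96/19 - 1*(-77) = 96/19 + 77 = 1559/19)
(S(R(11)) - 24372) - 22347 = (1559/19 - 24372) - 22347 = -461509/19 - 22347 = -886102/19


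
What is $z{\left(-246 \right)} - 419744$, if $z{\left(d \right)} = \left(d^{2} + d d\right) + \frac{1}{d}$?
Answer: $- \frac{73483153}{246} \approx -2.9871 \cdot 10^{5}$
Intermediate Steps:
$z{\left(d \right)} = \frac{1}{d} + 2 d^{2}$ ($z{\left(d \right)} = \left(d^{2} + d^{2}\right) + \frac{1}{d} = 2 d^{2} + \frac{1}{d} = \frac{1}{d} + 2 d^{2}$)
$z{\left(-246 \right)} - 419744 = \frac{1 + 2 \left(-246\right)^{3}}{-246} - 419744 = - \frac{1 + 2 \left(-14886936\right)}{246} - 419744 = - \frac{1 - 29773872}{246} - 419744 = \left(- \frac{1}{246}\right) \left(-29773871\right) - 419744 = \frac{29773871}{246} - 419744 = - \frac{73483153}{246}$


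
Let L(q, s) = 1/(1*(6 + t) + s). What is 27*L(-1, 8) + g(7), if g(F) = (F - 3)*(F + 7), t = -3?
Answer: 643/11 ≈ 58.455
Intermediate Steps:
g(F) = (-3 + F)*(7 + F)
L(q, s) = 1/(3 + s) (L(q, s) = 1/(1*(6 - 3) + s) = 1/(1*3 + s) = 1/(3 + s))
27*L(-1, 8) + g(7) = 27/(3 + 8) + (-21 + 7² + 4*7) = 27/11 + (-21 + 49 + 28) = 27*(1/11) + 56 = 27/11 + 56 = 643/11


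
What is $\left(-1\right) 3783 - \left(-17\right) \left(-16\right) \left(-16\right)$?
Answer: $569$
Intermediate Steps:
$\left(-1\right) 3783 - \left(-17\right) \left(-16\right) \left(-16\right) = -3783 - 272 \left(-16\right) = -3783 - -4352 = -3783 + 4352 = 569$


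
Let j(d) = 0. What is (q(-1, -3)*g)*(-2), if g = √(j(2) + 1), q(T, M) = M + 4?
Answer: -2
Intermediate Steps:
q(T, M) = 4 + M
g = 1 (g = √(0 + 1) = √1 = 1)
(q(-1, -3)*g)*(-2) = ((4 - 3)*1)*(-2) = (1*1)*(-2) = 1*(-2) = -2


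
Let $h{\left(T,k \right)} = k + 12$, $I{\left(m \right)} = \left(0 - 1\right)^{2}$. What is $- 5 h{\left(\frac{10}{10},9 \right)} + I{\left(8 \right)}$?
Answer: $-104$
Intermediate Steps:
$I{\left(m \right)} = 1$ ($I{\left(m \right)} = \left(-1\right)^{2} = 1$)
$h{\left(T,k \right)} = 12 + k$
$- 5 h{\left(\frac{10}{10},9 \right)} + I{\left(8 \right)} = - 5 \left(12 + 9\right) + 1 = \left(-5\right) 21 + 1 = -105 + 1 = -104$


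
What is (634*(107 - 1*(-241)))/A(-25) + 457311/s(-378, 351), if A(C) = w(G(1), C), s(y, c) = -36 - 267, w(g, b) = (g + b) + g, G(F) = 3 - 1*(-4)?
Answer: -23960639/1111 ≈ -21567.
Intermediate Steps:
G(F) = 7 (G(F) = 3 + 4 = 7)
w(g, b) = b + 2*g (w(g, b) = (b + g) + g = b + 2*g)
s(y, c) = -303
A(C) = 14 + C (A(C) = C + 2*7 = C + 14 = 14 + C)
(634*(107 - 1*(-241)))/A(-25) + 457311/s(-378, 351) = (634*(107 - 1*(-241)))/(14 - 25) + 457311/(-303) = (634*(107 + 241))/(-11) + 457311*(-1/303) = (634*348)*(-1/11) - 152437/101 = 220632*(-1/11) - 152437/101 = -220632/11 - 152437/101 = -23960639/1111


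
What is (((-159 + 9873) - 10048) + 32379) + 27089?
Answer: 59134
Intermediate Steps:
(((-159 + 9873) - 10048) + 32379) + 27089 = ((9714 - 10048) + 32379) + 27089 = (-334 + 32379) + 27089 = 32045 + 27089 = 59134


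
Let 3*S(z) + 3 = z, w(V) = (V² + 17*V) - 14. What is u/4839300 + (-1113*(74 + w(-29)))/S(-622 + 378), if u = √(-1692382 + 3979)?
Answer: 1362312/247 + I*√1688403/4839300 ≈ 5515.4 + 0.00026851*I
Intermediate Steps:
w(V) = -14 + V² + 17*V
S(z) = -1 + z/3
u = I*√1688403 (u = √(-1688403) = I*√1688403 ≈ 1299.4*I)
u/4839300 + (-1113*(74 + w(-29)))/S(-622 + 378) = (I*√1688403)/4839300 + (-1113*(74 + (-14 + (-29)² + 17*(-29))))/(-1 + (-622 + 378)/3) = (I*√1688403)*(1/4839300) + (-1113*(74 + (-14 + 841 - 493)))/(-1 + (⅓)*(-244)) = I*√1688403/4839300 + (-1113*(74 + 334))/(-1 - 244/3) = I*√1688403/4839300 + (-1113*408)/(-247/3) = I*√1688403/4839300 - 454104*(-3/247) = I*√1688403/4839300 + 1362312/247 = 1362312/247 + I*√1688403/4839300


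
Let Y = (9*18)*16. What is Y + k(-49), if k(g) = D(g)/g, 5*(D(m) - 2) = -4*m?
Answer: 634834/245 ≈ 2591.2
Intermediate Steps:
D(m) = 2 - 4*m/5 (D(m) = 2 + (-4*m)/5 = 2 - 4*m/5)
k(g) = (2 - 4*g/5)/g
Y = 2592 (Y = 162*16 = 2592)
Y + k(-49) = 2592 + (-⅘ + 2/(-49)) = 2592 + (-⅘ + 2*(-1/49)) = 2592 + (-⅘ - 2/49) = 2592 - 206/245 = 634834/245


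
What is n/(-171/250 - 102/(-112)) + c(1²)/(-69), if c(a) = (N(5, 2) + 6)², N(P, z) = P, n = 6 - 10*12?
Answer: -800783/1587 ≈ -504.59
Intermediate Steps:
n = -114 (n = 6 - 120 = -114)
c(a) = 121 (c(a) = (5 + 6)² = 11² = 121)
n/(-171/250 - 102/(-112)) + c(1²)/(-69) = -114/(-171/250 - 102/(-112)) + 121/(-69) = -114/(-171*1/250 - 102*(-1/112)) + 121*(-1/69) = -114/(-171/250 + 51/56) - 121/69 = -114/1587/7000 - 121/69 = -114*7000/1587 - 121/69 = -266000/529 - 121/69 = -800783/1587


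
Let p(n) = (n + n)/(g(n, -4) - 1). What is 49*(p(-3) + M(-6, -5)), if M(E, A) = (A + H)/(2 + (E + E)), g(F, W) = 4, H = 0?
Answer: -147/2 ≈ -73.500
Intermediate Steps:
M(E, A) = A/(2 + 2*E) (M(E, A) = (A + 0)/(2 + (E + E)) = A/(2 + 2*E))
p(n) = 2*n/3 (p(n) = (n + n)/(4 - 1) = (2*n)/3 = (2*n)*(1/3) = 2*n/3)
49*(p(-3) + M(-6, -5)) = 49*((2/3)*(-3) + (1/2)*(-5)/(1 - 6)) = 49*(-2 + (1/2)*(-5)/(-5)) = 49*(-2 + (1/2)*(-5)*(-1/5)) = 49*(-2 + 1/2) = 49*(-3/2) = -147/2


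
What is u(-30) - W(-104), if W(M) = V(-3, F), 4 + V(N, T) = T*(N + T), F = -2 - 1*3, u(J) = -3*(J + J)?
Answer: 144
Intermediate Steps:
u(J) = -6*J
F = -5 (F = -2 - 3 = -5)
V(N, T) = -4 + T*(N + T)
W(M) = 36 (W(M) = -4 + (-5)**2 - 3*(-5) = -4 + 25 + 15 = 36)
u(-30) - W(-104) = -6*(-30) - 1*36 = 180 - 36 = 144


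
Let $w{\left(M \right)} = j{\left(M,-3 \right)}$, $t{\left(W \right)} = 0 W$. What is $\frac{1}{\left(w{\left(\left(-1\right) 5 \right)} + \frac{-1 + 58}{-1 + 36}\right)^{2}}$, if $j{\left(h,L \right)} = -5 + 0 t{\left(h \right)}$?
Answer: $\frac{1225}{13924} \approx 0.087978$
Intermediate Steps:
$t{\left(W \right)} = 0$
$j{\left(h,L \right)} = -5$ ($j{\left(h,L \right)} = -5 + 0 \cdot 0 = -5 + 0 = -5$)
$w{\left(M \right)} = -5$
$\frac{1}{\left(w{\left(\left(-1\right) 5 \right)} + \frac{-1 + 58}{-1 + 36}\right)^{2}} = \frac{1}{\left(-5 + \frac{-1 + 58}{-1 + 36}\right)^{2}} = \frac{1}{\left(-5 + \frac{57}{35}\right)^{2}} = \frac{1}{\left(- \frac{118}{35}\right)^{2}} = \frac{1}{\frac{13924}{1225}} = \frac{1225}{13924}$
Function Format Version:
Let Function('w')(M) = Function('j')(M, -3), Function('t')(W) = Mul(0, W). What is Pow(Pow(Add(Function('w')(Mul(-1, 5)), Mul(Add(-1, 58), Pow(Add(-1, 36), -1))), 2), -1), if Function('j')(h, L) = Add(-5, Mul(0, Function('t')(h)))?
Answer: Rational(1225, 13924) ≈ 0.087978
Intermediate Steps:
Function('t')(W) = 0
Function('j')(h, L) = -5 (Function('j')(h, L) = Add(-5, Mul(0, 0)) = Add(-5, 0) = -5)
Function('w')(M) = -5
Pow(Pow(Add(Function('w')(Mul(-1, 5)), Mul(Add(-1, 58), Pow(Add(-1, 36), -1))), 2), -1) = Pow(Pow(Add(-5, Mul(Add(-1, 58), Pow(Add(-1, 36), -1))), 2), -1) = Pow(Pow(Add(-5, Mul(57, Pow(35, -1))), 2), -1) = Pow(Pow(Add(-5, Mul(57, Rational(1, 35))), 2), -1) = Pow(Pow(Add(-5, Rational(57, 35)), 2), -1) = Pow(Pow(Rational(-118, 35), 2), -1) = Pow(Rational(13924, 1225), -1) = Rational(1225, 13924)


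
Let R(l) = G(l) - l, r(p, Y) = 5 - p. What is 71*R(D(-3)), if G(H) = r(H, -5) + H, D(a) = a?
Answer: 568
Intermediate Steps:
G(H) = 5 (G(H) = (5 - H) + H = 5)
R(l) = 5 - l
71*R(D(-3)) = 71*(5 - 1*(-3)) = 71*(5 + 3) = 71*8 = 568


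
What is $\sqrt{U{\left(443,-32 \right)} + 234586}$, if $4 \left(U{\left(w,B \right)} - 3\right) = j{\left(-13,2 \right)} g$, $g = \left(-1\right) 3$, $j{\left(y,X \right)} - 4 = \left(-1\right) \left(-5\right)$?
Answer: $\frac{\sqrt{938329}}{2} \approx 484.34$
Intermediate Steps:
$j{\left(y,X \right)} = 9$ ($j{\left(y,X \right)} = 4 - -5 = 4 + 5 = 9$)
$g = -3$
$U{\left(w,B \right)} = - \frac{15}{4}$ ($U{\left(w,B \right)} = 3 + \frac{9 \left(-3\right)}{4} = 3 + \frac{1}{4} \left(-27\right) = 3 - \frac{27}{4} = - \frac{15}{4}$)
$\sqrt{U{\left(443,-32 \right)} + 234586} = \sqrt{- \frac{15}{4} + 234586} = \sqrt{\frac{938329}{4}} = \frac{\sqrt{938329}}{2}$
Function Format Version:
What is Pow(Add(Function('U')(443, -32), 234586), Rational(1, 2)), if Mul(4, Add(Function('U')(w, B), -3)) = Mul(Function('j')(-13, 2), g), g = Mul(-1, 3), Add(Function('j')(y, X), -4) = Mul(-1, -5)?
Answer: Mul(Rational(1, 2), Pow(938329, Rational(1, 2))) ≈ 484.34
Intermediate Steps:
Function('j')(y, X) = 9 (Function('j')(y, X) = Add(4, Mul(-1, -5)) = Add(4, 5) = 9)
g = -3
Function('U')(w, B) = Rational(-15, 4) (Function('U')(w, B) = Add(3, Mul(Rational(1, 4), Mul(9, -3))) = Add(3, Mul(Rational(1, 4), -27)) = Add(3, Rational(-27, 4)) = Rational(-15, 4))
Pow(Add(Function('U')(443, -32), 234586), Rational(1, 2)) = Pow(Add(Rational(-15, 4), 234586), Rational(1, 2)) = Pow(Rational(938329, 4), Rational(1, 2)) = Mul(Rational(1, 2), Pow(938329, Rational(1, 2)))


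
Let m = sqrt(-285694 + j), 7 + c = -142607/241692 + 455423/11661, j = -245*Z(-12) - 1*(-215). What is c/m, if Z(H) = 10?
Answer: -428408515*I*sqrt(287929)/3920244320564 ≈ -0.058639*I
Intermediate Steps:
j = -2235 (j = -245*10 - 1*(-215) = -2450 + 215 = -2235)
c = 428408515/13615316 (c = -7 + (-142607/241692 + 455423/11661) = -7 + (-142607*1/241692 + 455423*(1/11661)) = -7 + (-142607/241692 + 19801/507) = -7 + 523715727/13615316 = 428408515/13615316 ≈ 31.465)
m = I*sqrt(287929) (m = sqrt(-285694 - 2235) = sqrt(-287929) = I*sqrt(287929) ≈ 536.59*I)
c/m = 428408515/(13615316*((I*sqrt(287929)))) = 428408515*(-I*sqrt(287929)/287929)/13615316 = -428408515*I*sqrt(287929)/3920244320564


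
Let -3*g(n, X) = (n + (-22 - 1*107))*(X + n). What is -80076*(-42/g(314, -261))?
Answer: -10089576/9805 ≈ -1029.0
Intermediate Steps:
g(n, X) = -(-129 + n)*(X + n)/3 (g(n, X) = -(n + (-22 - 1*107))*(X + n)/3 = -(n + (-22 - 107))*(X + n)/3 = -(n - 129)*(X + n)/3 = -(-129 + n)*(X + n)/3)
-80076*(-42/g(314, -261)) = -80076*(-42/(43*(-261) + 43*314 - ⅓*314² - ⅓*(-261)*314)) = -80076*(-42/(-11223 + 13502 - ⅓*98596 + 27318)) = -80076*(-42/(-11223 + 13502 - 98596/3 + 27318)) = -80076/((-9805/3*(-1/42))) = -80076/9805/126 = -80076*126/9805 = -10089576/9805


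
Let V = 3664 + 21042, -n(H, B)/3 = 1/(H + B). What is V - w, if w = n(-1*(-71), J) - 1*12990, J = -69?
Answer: 75395/2 ≈ 37698.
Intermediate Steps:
n(H, B) = -3/(B + H) (n(H, B) = -3/(H + B) = -3/(B + H))
w = -25983/2 (w = -3/(-69 - 1*(-71)) - 1*12990 = -3/(-69 + 71) - 12990 = -3/2 - 12990 = -25983/2 ≈ -12992.)
V = 24706
V - w = 24706 - 1*(-25983/2) = 24706 + 25983/2 = 75395/2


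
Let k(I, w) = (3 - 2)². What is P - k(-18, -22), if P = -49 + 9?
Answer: -41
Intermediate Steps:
k(I, w) = 1 (k(I, w) = 1² = 1)
P = -40
P - k(-18, -22) = -40 - 1*1 = -40 - 1 = -41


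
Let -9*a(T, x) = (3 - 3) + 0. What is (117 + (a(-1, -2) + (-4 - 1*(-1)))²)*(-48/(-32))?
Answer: 189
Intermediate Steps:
a(T, x) = 0 (a(T, x) = -((3 - 3) + 0)/9 = -(0 + 0)/9 = -⅑*0 = 0)
(117 + (a(-1, -2) + (-4 - 1*(-1)))²)*(-48/(-32)) = (117 + (0 + (-4 - 1*(-1)))²)*(-48/(-32)) = (117 + (0 + (-4 + 1))²)*(-48*(-1/32)) = (117 + (0 - 3)²)*(3/2) = (117 + (-3)²)*(3/2) = (117 + 9)*(3/2) = 126*(3/2) = 189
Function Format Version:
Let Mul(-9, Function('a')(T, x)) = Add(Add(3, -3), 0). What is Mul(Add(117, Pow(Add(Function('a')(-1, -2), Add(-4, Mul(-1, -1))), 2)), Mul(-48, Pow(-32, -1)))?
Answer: 189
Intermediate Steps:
Function('a')(T, x) = 0 (Function('a')(T, x) = Mul(Rational(-1, 9), Add(Add(3, -3), 0)) = Mul(Rational(-1, 9), Add(0, 0)) = Mul(Rational(-1, 9), 0) = 0)
Mul(Add(117, Pow(Add(Function('a')(-1, -2), Add(-4, Mul(-1, -1))), 2)), Mul(-48, Pow(-32, -1))) = Mul(Add(117, Pow(Add(0, Add(-4, Mul(-1, -1))), 2)), Mul(-48, Pow(-32, -1))) = Mul(Add(117, Pow(Add(0, Add(-4, 1)), 2)), Mul(-48, Rational(-1, 32))) = Mul(Add(117, Pow(Add(0, -3), 2)), Rational(3, 2)) = Mul(Add(117, Pow(-3, 2)), Rational(3, 2)) = Mul(Add(117, 9), Rational(3, 2)) = Mul(126, Rational(3, 2)) = 189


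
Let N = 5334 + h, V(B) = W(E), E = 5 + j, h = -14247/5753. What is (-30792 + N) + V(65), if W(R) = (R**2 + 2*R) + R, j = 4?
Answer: -145852797/5753 ≈ -25352.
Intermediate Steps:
h = -14247/5753 (h = -14247*1/5753 = -14247/5753 ≈ -2.4764)
E = 9 (E = 5 + 4 = 9)
W(R) = R**2 + 3*R
V(B) = 108 (V(B) = 9*(3 + 9) = 9*12 = 108)
N = 30672255/5753 (N = 5334 - 14247/5753 = 30672255/5753 ≈ 5331.5)
(-30792 + N) + V(65) = (-30792 + 30672255/5753) + 108 = -146474121/5753 + 108 = -145852797/5753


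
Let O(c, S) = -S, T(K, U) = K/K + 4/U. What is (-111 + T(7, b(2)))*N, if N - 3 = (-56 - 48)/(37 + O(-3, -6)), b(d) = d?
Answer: -2700/43 ≈ -62.791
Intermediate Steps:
T(K, U) = 1 + 4/U
N = 25/43 (N = 3 + (-56 - 48)/(37 - 1*(-6)) = 3 - 104/(37 + 6) = 3 - 104/43 = 25/43 ≈ 0.58140)
(-111 + T(7, b(2)))*N = (-111 + (4 + 2)/2)*(25/43) = (-111 + (1/2)*6)*(25/43) = (-111 + 3)*(25/43) = -108*25/43 = -2700/43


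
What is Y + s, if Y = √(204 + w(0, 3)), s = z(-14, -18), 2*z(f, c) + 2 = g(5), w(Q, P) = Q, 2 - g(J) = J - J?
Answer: 2*√51 ≈ 14.283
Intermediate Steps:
g(J) = 2 (g(J) = 2 - (J - J) = 2 - 1*0 = 2 + 0 = 2)
z(f, c) = 0 (z(f, c) = -1 + (½)*2 = -1 + 1 = 0)
s = 0
Y = 2*√51 (Y = √(204 + 0) = √204 = 2*√51 ≈ 14.283)
Y + s = 2*√51 + 0 = 2*√51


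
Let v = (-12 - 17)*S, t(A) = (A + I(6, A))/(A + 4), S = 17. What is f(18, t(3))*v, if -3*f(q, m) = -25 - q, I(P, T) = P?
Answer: -21199/3 ≈ -7066.3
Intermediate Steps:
t(A) = (6 + A)/(4 + A) (t(A) = (A + 6)/(A + 4) = (6 + A)/(4 + A))
v = -493 (v = (-12 - 17)*17 = -29*17 = -493)
f(q, m) = 25/3 + q/3 (f(q, m) = -(-25 - q)/3 = 25/3 + q/3)
f(18, t(3))*v = (25/3 + (⅓)*18)*(-493) = (25/3 + 6)*(-493) = (43/3)*(-493) = -21199/3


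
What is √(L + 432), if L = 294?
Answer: 11*√6 ≈ 26.944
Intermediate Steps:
√(L + 432) = √(294 + 432) = √726 = 11*√6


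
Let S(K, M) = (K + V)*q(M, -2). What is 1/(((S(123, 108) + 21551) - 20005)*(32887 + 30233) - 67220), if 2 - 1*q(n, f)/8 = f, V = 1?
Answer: 1/347976460 ≈ 2.8738e-9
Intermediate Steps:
q(n, f) = 16 - 8*f
S(K, M) = 32 + 32*K (S(K, M) = (K + 1)*(16 - 8*(-2)) = (1 + K)*(16 + 16) = (1 + K)*32 = 32 + 32*K)
1/(((S(123, 108) + 21551) - 20005)*(32887 + 30233) - 67220) = 1/((((32 + 32*123) + 21551) - 20005)*(32887 + 30233) - 67220) = 1/((((32 + 3936) + 21551) - 20005)*63120 - 67220) = 1/(((3968 + 21551) - 20005)*63120 - 67220) = 1/((25519 - 20005)*63120 - 67220) = 1/(5514*63120 - 67220) = 1/(348043680 - 67220) = 1/347976460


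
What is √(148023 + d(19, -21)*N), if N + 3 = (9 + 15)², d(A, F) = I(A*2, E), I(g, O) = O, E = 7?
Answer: √152034 ≈ 389.92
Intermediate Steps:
d(A, F) = 7
N = 573 (N = -3 + (9 + 15)² = -3 + 24² = -3 + 576 = 573)
√(148023 + d(19, -21)*N) = √(148023 + 7*573) = √(148023 + 4011) = √152034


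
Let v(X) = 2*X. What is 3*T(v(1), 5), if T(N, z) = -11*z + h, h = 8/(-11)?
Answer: -1839/11 ≈ -167.18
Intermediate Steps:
h = -8/11 (h = 8*(-1/11) = -8/11 ≈ -0.72727)
T(N, z) = -8/11 - 11*z (T(N, z) = -11*z - 8/11 = -8/11 - 11*z)
3*T(v(1), 5) = 3*(-8/11 - 11*5) = 3*(-8/11 - 55) = 3*(-613/11) = -1839/11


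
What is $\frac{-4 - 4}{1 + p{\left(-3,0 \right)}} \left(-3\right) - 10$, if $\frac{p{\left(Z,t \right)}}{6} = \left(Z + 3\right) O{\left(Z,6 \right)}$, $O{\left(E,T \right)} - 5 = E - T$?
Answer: $14$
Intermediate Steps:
$O{\left(E,T \right)} = 5 + E - T$ ($O{\left(E,T \right)} = 5 + \left(E - T\right) = 5 + E - T$)
$p{\left(Z,t \right)} = 6 \left(-1 + Z\right) \left(3 + Z\right)$ ($p{\left(Z,t \right)} = 6 \left(Z + 3\right) \left(5 + Z - 6\right) = 6 \left(3 + Z\right) \left(5 + Z - 6\right) = 6 \left(3 + Z\right) \left(-1 + Z\right) = 6 \left(-1 + Z\right) \left(3 + Z\right)$)
$\frac{-4 - 4}{1 + p{\left(-3,0 \right)}} \left(-3\right) - 10 = \frac{-4 - 4}{1 + 6 \left(-1 - 3\right) \left(3 - 3\right)} \left(-3\right) - 10 = - \frac{8}{1 + 6 \left(-4\right) 0} \left(-3\right) - 10 = - \frac{8}{1 + 0} \left(-3\right) - 10 = - \frac{8}{1} \left(-3\right) - 10 = \left(-8\right) 1 \left(-3\right) - 10 = \left(-8\right) \left(-3\right) - 10 = 24 - 10 = 14$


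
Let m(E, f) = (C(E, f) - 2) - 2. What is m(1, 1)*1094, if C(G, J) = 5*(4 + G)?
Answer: 22974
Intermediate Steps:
C(G, J) = 20 + 5*G
m(E, f) = 16 + 5*E (m(E, f) = ((20 + 5*E) - 2) - 2 = (18 + 5*E) - 2 = 16 + 5*E)
m(1, 1)*1094 = (16 + 5*1)*1094 = (16 + 5)*1094 = 21*1094 = 22974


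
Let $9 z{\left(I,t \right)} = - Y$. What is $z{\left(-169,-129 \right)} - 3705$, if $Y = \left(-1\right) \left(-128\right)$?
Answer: $- \frac{33473}{9} \approx -3719.2$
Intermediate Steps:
$Y = 128$
$z{\left(I,t \right)} = - \frac{128}{9}$ ($z{\left(I,t \right)} = \frac{\left(-1\right) 128}{9} = \frac{1}{9} \left(-128\right) = - \frac{128}{9}$)
$z{\left(-169,-129 \right)} - 3705 = - \frac{128}{9} - 3705 = - \frac{33473}{9}$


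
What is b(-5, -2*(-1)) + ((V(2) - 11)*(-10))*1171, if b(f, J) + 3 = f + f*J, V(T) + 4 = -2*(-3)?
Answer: 105372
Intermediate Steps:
V(T) = 2 (V(T) = -4 - 2*(-3) = -4 + 6 = 2)
b(f, J) = -3 + f + J*f (b(f, J) = -3 + (f + f*J) = -3 + (f + J*f) = -3 + f + J*f)
b(-5, -2*(-1)) + ((V(2) - 11)*(-10))*1171 = (-3 - 5 - 2*(-1)*(-5)) + ((2 - 11)*(-10))*1171 = (-3 - 5 + 2*(-5)) - 9*(-10)*1171 = (-3 - 5 - 10) + 90*1171 = -18 + 105390 = 105372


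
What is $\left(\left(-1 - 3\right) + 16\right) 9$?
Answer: $108$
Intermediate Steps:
$\left(\left(-1 - 3\right) + 16\right) 9 = \left(-4 + 16\right) 9 = 12 \cdot 9 = 108$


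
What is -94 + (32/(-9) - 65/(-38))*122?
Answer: -54565/171 ≈ -319.09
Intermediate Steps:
-94 + (32/(-9) - 65/(-38))*122 = -94 + (32*(-⅑) - 65*(-1/38))*122 = -94 + (-32/9 + 65/38)*122 = -94 - 631/342*122 = -94 - 38491/171 = -54565/171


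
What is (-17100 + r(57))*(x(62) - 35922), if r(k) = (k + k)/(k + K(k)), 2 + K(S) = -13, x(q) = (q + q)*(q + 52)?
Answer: 2607370266/7 ≈ 3.7248e+8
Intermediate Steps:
x(q) = 2*q*(52 + q) (x(q) = (2*q)*(52 + q) = 2*q*(52 + q))
K(S) = -15 (K(S) = -2 - 13 = -15)
r(k) = 2*k/(-15 + k) (r(k) = (k + k)/(k - 15) = (2*k)/(-15 + k) = 2*k/(-15 + k))
(-17100 + r(57))*(x(62) - 35922) = (-17100 + 2*57/(-15 + 57))*(2*62*(52 + 62) - 35922) = (-17100 + 2*57/42)*(2*62*114 - 35922) = (-17100 + 2*57*(1/42))*(14136 - 35922) = (-17100 + 19/7)*(-21786) = -119681/7*(-21786) = 2607370266/7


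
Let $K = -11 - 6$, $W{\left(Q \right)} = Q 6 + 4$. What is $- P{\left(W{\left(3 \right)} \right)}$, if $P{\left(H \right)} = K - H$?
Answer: $39$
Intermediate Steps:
$W{\left(Q \right)} = 4 + 6 Q$ ($W{\left(Q \right)} = 6 Q + 4 = 4 + 6 Q$)
$K = -17$
$P{\left(H \right)} = -17 - H$
$- P{\left(W{\left(3 \right)} \right)} = - (-17 - \left(4 + 6 \cdot 3\right)) = - (-17 - \left(4 + 18\right)) = - (-17 - 22) = \left(-1\right) \left(-39\right) = 39$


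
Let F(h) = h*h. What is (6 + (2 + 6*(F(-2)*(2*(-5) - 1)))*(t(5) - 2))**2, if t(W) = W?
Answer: 608400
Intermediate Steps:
F(h) = h**2
(6 + (2 + 6*(F(-2)*(2*(-5) - 1)))*(t(5) - 2))**2 = (6 + (2 + 6*((-2)**2*(2*(-5) - 1)))*(5 - 2))**2 = (6 + (2 + 6*(4*(-10 - 1)))*3)**2 = (6 + (2 + 6*(4*(-11)))*3)**2 = (6 + (2 + 6*(-44))*3)**2 = (6 + (2 - 264)*3)**2 = (6 - 262*3)**2 = (6 - 786)**2 = (-780)**2 = 608400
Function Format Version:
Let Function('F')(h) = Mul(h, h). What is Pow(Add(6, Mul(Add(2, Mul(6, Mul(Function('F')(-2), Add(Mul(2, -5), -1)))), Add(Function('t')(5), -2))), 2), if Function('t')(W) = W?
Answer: 608400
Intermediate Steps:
Function('F')(h) = Pow(h, 2)
Pow(Add(6, Mul(Add(2, Mul(6, Mul(Function('F')(-2), Add(Mul(2, -5), -1)))), Add(Function('t')(5), -2))), 2) = Pow(Add(6, Mul(Add(2, Mul(6, Mul(Pow(-2, 2), Add(Mul(2, -5), -1)))), Add(5, -2))), 2) = Pow(Add(6, Mul(Add(2, Mul(6, Mul(4, Add(-10, -1)))), 3)), 2) = Pow(Add(6, Mul(Add(2, Mul(6, Mul(4, -11))), 3)), 2) = Pow(Add(6, Mul(Add(2, Mul(6, -44)), 3)), 2) = Pow(Add(6, Mul(Add(2, -264), 3)), 2) = Pow(Add(6, Mul(-262, 3)), 2) = Pow(Add(6, -786), 2) = Pow(-780, 2) = 608400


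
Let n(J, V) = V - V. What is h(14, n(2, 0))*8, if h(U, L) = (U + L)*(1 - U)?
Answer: -1456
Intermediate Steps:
n(J, V) = 0
h(U, L) = (1 - U)*(L + U) (h(U, L) = (L + U)*(1 - U) = (1 - U)*(L + U))
h(14, n(2, 0))*8 = (0 + 14 - 1*14**2 - 1*0*14)*8 = (0 + 14 - 1*196 + 0)*8 = (0 + 14 - 196 + 0)*8 = -182*8 = -1456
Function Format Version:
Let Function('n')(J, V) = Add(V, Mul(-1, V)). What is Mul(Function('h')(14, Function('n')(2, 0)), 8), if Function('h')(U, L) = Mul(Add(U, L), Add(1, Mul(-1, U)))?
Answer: -1456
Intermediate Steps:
Function('n')(J, V) = 0
Function('h')(U, L) = Mul(Add(1, Mul(-1, U)), Add(L, U)) (Function('h')(U, L) = Mul(Add(L, U), Add(1, Mul(-1, U))) = Mul(Add(1, Mul(-1, U)), Add(L, U)))
Mul(Function('h')(14, Function('n')(2, 0)), 8) = Mul(Add(0, 14, Mul(-1, Pow(14, 2)), Mul(-1, 0, 14)), 8) = Mul(Add(0, 14, Mul(-1, 196), 0), 8) = Mul(Add(0, 14, -196, 0), 8) = Mul(-182, 8) = -1456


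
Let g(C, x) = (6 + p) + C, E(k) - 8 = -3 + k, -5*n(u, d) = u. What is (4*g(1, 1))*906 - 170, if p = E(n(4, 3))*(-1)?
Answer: 49886/5 ≈ 9977.2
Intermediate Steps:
n(u, d) = -u/5
E(k) = 5 + k (E(k) = 8 + (-3 + k) = 5 + k)
p = -21/5 (p = (5 - 1/5*4)*(-1) = (5 - 4/5)*(-1) = (21/5)*(-1) = -21/5 ≈ -4.2000)
g(C, x) = 9/5 + C (g(C, x) = (6 - 21/5) + C = 9/5 + C)
(4*g(1, 1))*906 - 170 = (4*(9/5 + 1))*906 - 170 = (4*(14/5))*906 - 170 = (56/5)*906 - 170 = 50736/5 - 170 = 49886/5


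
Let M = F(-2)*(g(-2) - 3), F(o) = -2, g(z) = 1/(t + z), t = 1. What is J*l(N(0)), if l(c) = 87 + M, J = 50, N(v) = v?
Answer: 4750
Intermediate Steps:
g(z) = 1/(1 + z)
M = 8 (M = -2*(1/(1 - 2) - 3) = -2*(1/(-1) - 3) = -2*(-1 - 3) = -2*(-4) = 8)
l(c) = 95 (l(c) = 87 + 8 = 95)
J*l(N(0)) = 50*95 = 4750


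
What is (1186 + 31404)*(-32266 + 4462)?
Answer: -906132360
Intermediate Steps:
(1186 + 31404)*(-32266 + 4462) = 32590*(-27804) = -906132360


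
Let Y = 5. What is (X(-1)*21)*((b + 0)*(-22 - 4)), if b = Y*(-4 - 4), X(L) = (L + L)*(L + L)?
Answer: 87360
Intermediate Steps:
X(L) = 4*L² (X(L) = (2*L)*(2*L) = 4*L²)
b = -40 (b = 5*(-4 - 4) = 5*(-8) = -40)
(X(-1)*21)*((b + 0)*(-22 - 4)) = ((4*(-1)²)*21)*((-40 + 0)*(-22 - 4)) = ((4*1)*21)*(-40*(-26)) = (4*21)*1040 = 84*1040 = 87360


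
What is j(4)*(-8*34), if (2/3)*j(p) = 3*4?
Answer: -4896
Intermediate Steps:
j(p) = 18 (j(p) = 3*(3*4)/2 = (3/2)*12 = 18)
j(4)*(-8*34) = 18*(-8*34) = 18*(-272) = -4896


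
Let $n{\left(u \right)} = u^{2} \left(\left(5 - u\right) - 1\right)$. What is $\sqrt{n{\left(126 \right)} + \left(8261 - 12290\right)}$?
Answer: $23 i \sqrt{3669} \approx 1393.2 i$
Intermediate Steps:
$n{\left(u \right)} = u^{2} \left(4 - u\right)$
$\sqrt{n{\left(126 \right)} + \left(8261 - 12290\right)} = \sqrt{126^{2} \left(4 - 126\right) + \left(8261 - 12290\right)} = \sqrt{15876 \left(4 - 126\right) - 4029} = \sqrt{15876 \left(-122\right) - 4029} = \sqrt{-1936872 - 4029} = \sqrt{-1940901} = 23 i \sqrt{3669}$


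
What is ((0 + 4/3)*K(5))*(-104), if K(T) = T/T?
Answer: -416/3 ≈ -138.67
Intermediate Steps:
K(T) = 1
((0 + 4/3)*K(5))*(-104) = ((0 + 4/3)*1)*(-104) = ((4/3)*1)*(-104) = (4/3)*(-104) = -416/3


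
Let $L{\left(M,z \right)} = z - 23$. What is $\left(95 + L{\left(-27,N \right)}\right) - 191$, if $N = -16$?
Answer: $-135$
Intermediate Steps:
$L{\left(M,z \right)} = -23 + z$ ($L{\left(M,z \right)} = z - 23 = -23 + z$)
$\left(95 + L{\left(-27,N \right)}\right) - 191 = \left(95 - 39\right) - 191 = 56 - 191 = -135$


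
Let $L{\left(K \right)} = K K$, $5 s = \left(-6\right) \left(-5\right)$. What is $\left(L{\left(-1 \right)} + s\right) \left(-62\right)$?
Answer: $-434$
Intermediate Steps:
$s = 6$ ($s = \frac{\left(-6\right) \left(-5\right)}{5} = \frac{1}{5} \cdot 30 = 6$)
$L{\left(K \right)} = K^{2}$
$\left(L{\left(-1 \right)} + s\right) \left(-62\right) = \left(\left(-1\right)^{2} + 6\right) \left(-62\right) = \left(1 + 6\right) \left(-62\right) = 7 \left(-62\right) = -434$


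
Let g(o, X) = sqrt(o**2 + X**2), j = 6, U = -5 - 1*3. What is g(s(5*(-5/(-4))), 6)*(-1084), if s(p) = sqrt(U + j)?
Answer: -1084*sqrt(34) ≈ -6320.8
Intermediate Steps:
U = -8 (U = -5 - 3 = -8)
s(p) = I*sqrt(2) (s(p) = sqrt(-8 + 6) = sqrt(-2) = I*sqrt(2))
g(o, X) = sqrt(X**2 + o**2)
g(s(5*(-5/(-4))), 6)*(-1084) = sqrt(6**2 + (I*sqrt(2))**2)*(-1084) = sqrt(36 - 2)*(-1084) = sqrt(34)*(-1084) = -1084*sqrt(34)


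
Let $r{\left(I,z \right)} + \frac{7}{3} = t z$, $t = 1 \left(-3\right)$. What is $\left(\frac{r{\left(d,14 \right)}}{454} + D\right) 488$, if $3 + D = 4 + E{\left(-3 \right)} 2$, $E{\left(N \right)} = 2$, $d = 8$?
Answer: $\frac{1629188}{681} \approx 2392.3$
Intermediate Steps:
$D = 5$ ($D = -3 + \left(4 + 2 \cdot 2\right) = -3 + \left(4 + 4\right) = -3 + 8 = 5$)
$t = -3$
$r{\left(I,z \right)} = - \frac{7}{3} - 3 z$
$\left(\frac{r{\left(d,14 \right)}}{454} + D\right) 488 = \left(\frac{- \frac{7}{3} - 42}{454} + 5\right) 488 = \left(\left(- \frac{7}{3} - 42\right) \frac{1}{454} + 5\right) 488 = \left(\left(- \frac{133}{3}\right) \frac{1}{454} + 5\right) 488 = \left(- \frac{133}{1362} + 5\right) 488 = \frac{6677}{1362} \cdot 488 = \frac{1629188}{681}$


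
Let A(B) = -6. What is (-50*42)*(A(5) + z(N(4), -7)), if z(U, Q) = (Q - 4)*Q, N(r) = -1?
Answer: -149100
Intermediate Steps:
z(U, Q) = Q*(-4 + Q) (z(U, Q) = (-4 + Q)*Q = Q*(-4 + Q))
(-50*42)*(A(5) + z(N(4), -7)) = (-50*42)*(-6 - 7*(-4 - 7)) = -2100*(-6 - 7*(-11)) = -2100*(-6 + 77) = -2100*71 = -149100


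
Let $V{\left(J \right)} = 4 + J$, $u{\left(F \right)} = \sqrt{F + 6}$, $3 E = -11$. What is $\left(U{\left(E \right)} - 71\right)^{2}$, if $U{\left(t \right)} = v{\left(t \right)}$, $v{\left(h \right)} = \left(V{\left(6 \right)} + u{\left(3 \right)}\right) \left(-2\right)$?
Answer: $9409$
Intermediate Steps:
$E = - \frac{11}{3}$ ($E = \frac{1}{3} \left(-11\right) = - \frac{11}{3} \approx -3.6667$)
$u{\left(F \right)} = \sqrt{6 + F}$
$v{\left(h \right)} = -26$ ($v{\left(h \right)} = \left(\left(4 + 6\right) + \sqrt{6 + 3}\right) \left(-2\right) = \left(10 + \sqrt{9}\right) \left(-2\right) = \left(10 + 3\right) \left(-2\right) = 13 \left(-2\right) = -26$)
$U{\left(t \right)} = -26$
$\left(U{\left(E \right)} - 71\right)^{2} = \left(-26 - 71\right)^{2} = \left(-97\right)^{2} = 9409$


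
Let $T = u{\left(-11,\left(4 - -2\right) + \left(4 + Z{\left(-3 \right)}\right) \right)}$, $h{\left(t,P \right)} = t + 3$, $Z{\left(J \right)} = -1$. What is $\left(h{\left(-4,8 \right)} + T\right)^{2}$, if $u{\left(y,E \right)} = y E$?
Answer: $10000$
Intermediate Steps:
$h{\left(t,P \right)} = 3 + t$
$u{\left(y,E \right)} = E y$
$T = -99$ ($T = \left(\left(4 - -2\right) + \left(4 - 1\right)\right) \left(-11\right) = \left(\left(4 + 2\right) + 3\right) \left(-11\right) = \left(6 + 3\right) \left(-11\right) = 9 \left(-11\right) = -99$)
$\left(h{\left(-4,8 \right)} + T\right)^{2} = \left(\left(3 - 4\right) - 99\right)^{2} = \left(-1 - 99\right)^{2} = \left(-100\right)^{2} = 10000$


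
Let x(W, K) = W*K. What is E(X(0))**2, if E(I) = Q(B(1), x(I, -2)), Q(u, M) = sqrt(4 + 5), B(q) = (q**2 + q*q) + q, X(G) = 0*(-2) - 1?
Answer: 9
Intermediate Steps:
X(G) = -1 (X(G) = 0 - 1 = -1)
x(W, K) = K*W
B(q) = q + 2*q**2 (B(q) = (q**2 + q**2) + q = 2*q**2 + q = q + 2*q**2)
Q(u, M) = 3 (Q(u, M) = sqrt(9) = 3)
E(I) = 3
E(X(0))**2 = 3**2 = 9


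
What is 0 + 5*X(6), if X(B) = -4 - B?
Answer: -50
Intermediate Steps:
0 + 5*X(6) = 0 + 5*(-4 - 1*6) = 0 + 5*(-4 - 6) = 0 + 5*(-10) = 0 - 50 = -50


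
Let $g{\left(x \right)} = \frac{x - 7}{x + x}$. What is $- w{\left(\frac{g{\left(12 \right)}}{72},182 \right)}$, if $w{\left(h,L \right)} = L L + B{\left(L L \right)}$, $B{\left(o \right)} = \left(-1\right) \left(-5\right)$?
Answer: $-33129$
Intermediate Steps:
$B{\left(o \right)} = 5$
$g{\left(x \right)} = \frac{-7 + x}{2 x}$
$w{\left(h,L \right)} = 5 + L^{2}$ ($w{\left(h,L \right)} = L L + 5 = L^{2} + 5 = 5 + L^{2}$)
$- w{\left(\frac{g{\left(12 \right)}}{72},182 \right)} = - (5 + 182^{2}) = - (5 + 33124) = \left(-1\right) 33129 = -33129$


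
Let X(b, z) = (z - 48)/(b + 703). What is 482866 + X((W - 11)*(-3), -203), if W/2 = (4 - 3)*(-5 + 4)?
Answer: 358286321/742 ≈ 4.8287e+5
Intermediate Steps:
W = -2 (W = 2*((4 - 3)*(-5 + 4)) = 2*(1*(-1)) = 2*(-1) = -2)
X(b, z) = (-48 + z)/(703 + b)
482866 + X((W - 11)*(-3), -203) = 482866 + (-48 - 203)/(703 + (-2 - 11)*(-3)) = 482866 - 251/(703 - 13*(-3)) = 482866 - 251/(703 + 39) = 482866 - 251/742 = 358286321/742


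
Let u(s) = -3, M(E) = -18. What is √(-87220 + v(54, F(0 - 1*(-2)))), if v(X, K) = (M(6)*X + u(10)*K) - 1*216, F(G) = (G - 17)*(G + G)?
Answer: 2*I*√22057 ≈ 297.03*I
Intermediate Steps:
F(G) = 2*G*(-17 + G) (F(G) = (-17 + G)*(2*G) = 2*G*(-17 + G))
v(X, K) = -216 - 18*X - 3*K (v(X, K) = (-18*X - 3*K) - 1*216 = (-18*X - 3*K) - 216 = -216 - 18*X - 3*K)
√(-87220 + v(54, F(0 - 1*(-2)))) = √(-87220 + (-216 - 18*54 - 6*(0 - 1*(-2))*(-17 + (0 - 1*(-2))))) = √(-87220 + (-216 - 972 - 6*(0 + 2)*(-17 + (0 + 2)))) = √(-87220 + (-216 - 972 - 6*2*(-17 + 2))) = √(-87220 + (-216 - 972 - 6*2*(-15))) = √(-87220 + (-216 - 972 - 3*(-60))) = √(-87220 + (-216 - 972 + 180)) = √(-87220 - 1008) = √(-88228) = 2*I*√22057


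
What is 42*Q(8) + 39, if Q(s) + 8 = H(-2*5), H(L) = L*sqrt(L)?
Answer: -297 - 420*I*sqrt(10) ≈ -297.0 - 1328.2*I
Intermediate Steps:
H(L) = L**(3/2)
Q(s) = -8 - 10*I*sqrt(10) (Q(s) = -8 + (-2*5)**(3/2) = -8 + (-10)**(3/2) = -8 - 10*I*sqrt(10))
42*Q(8) + 39 = 42*(-8 - 10*I*sqrt(10)) + 39 = (-336 - 420*I*sqrt(10)) + 39 = -297 - 420*I*sqrt(10)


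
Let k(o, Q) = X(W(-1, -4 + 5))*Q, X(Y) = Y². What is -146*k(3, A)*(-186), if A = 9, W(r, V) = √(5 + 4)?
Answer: 2199636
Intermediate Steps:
W(r, V) = 3 (W(r, V) = √9 = 3)
k(o, Q) = 9*Q (k(o, Q) = 3²*Q = 9*Q)
-146*k(3, A)*(-186) = -1314*9*(-186) = -146*81*(-186) = -11826*(-186) = 2199636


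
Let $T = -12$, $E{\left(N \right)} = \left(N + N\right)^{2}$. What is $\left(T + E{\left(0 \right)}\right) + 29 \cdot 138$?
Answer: $3990$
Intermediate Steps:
$E{\left(N \right)} = 4 N^{2}$ ($E{\left(N \right)} = \left(2 N\right)^{2} = 4 N^{2}$)
$\left(T + E{\left(0 \right)}\right) + 29 \cdot 138 = \left(-12 + 4 \cdot 0^{2}\right) + 29 \cdot 138 = \left(-12 + 4 \cdot 0\right) + 4002 = \left(-12 + 0\right) + 4002 = -12 + 4002 = 3990$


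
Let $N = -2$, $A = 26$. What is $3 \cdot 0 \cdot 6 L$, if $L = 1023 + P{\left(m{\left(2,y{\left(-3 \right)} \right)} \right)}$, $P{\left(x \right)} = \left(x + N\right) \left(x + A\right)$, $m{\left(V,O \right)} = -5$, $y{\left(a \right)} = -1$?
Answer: $0$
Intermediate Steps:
$P{\left(x \right)} = \left(-2 + x\right) \left(26 + x\right)$ ($P{\left(x \right)} = \left(x - 2\right) \left(x + 26\right) = \left(-2 + x\right) \left(26 + x\right)$)
$L = 876$ ($L = 1023 + \left(-52 + \left(-5\right)^{2} + 24 \left(-5\right)\right) = 1023 - 147 = 876$)
$3 \cdot 0 \cdot 6 L = 3 \cdot 0 \cdot 6 \cdot 876 = 0 \cdot 6 \cdot 876 = 0 \cdot 876 = 0$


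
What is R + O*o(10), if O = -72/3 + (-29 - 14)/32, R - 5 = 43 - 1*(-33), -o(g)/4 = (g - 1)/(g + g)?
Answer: 20259/160 ≈ 126.62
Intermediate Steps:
o(g) = -2*(-1 + g)/g (o(g) = -4*(g - 1)/(g + g) = -4*(-1 + g)/(2*g) = -4*(-1 + g)*1/(2*g) = -2*(-1 + g)/g)
R = 81 (R = 5 + (43 - 1*(-33)) = 5 + (43 + 33) = 5 + 76 = 81)
O = -811/32 (O = -72*⅓ - 43*1/32 = -24 - 43/32 = -811/32 ≈ -25.344)
R + O*o(10) = 81 - 811*(-2 + 2/10)/32 = 81 - 811*(-2 + 2*(⅒))/32 = 81 - 811*(-2 + ⅕)/32 = 81 - 811/32*(-9/5) = 81 + 7299/160 = 20259/160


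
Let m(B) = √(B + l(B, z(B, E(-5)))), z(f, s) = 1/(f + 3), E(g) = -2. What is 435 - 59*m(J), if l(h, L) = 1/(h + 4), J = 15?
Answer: 435 - 59*√5434/19 ≈ 206.09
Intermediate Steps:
z(f, s) = 1/(3 + f)
l(h, L) = 1/(4 + h)
m(B) = √(B + 1/(4 + B))
435 - 59*m(J) = 435 - 59*√(1 + 15*(4 + 15))/√(4 + 15) = 435 - 59*√19*√(1 + 15*19)/19 = 435 - 59*√19*√(1 + 285)/19 = 435 - 59*√5434/19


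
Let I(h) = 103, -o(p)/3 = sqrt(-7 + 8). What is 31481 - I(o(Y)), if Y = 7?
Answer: 31378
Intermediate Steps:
o(p) = -3 (o(p) = -3*sqrt(-7 + 8) = -3*sqrt(1) = -3*1 = -3)
31481 - I(o(Y)) = 31481 - 1*103 = 31481 - 103 = 31378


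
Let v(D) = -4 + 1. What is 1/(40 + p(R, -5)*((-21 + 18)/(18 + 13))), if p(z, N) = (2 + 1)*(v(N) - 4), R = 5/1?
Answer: 31/1303 ≈ 0.023791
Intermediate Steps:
v(D) = -3
R = 5 (R = 5*1 = 5)
p(z, N) = -21 (p(z, N) = (2 + 1)*(-3 - 4) = 3*(-7) = -21)
1/(40 + p(R, -5)*((-21 + 18)/(18 + 13))) = 1/(40 - 21*(-21 + 18)/(18 + 13)) = 1/(40 - (-63)/31) = 1/(40 - 21*(-3/31)) = 1/(40 + 63/31) = 1/(1303/31) = 31/1303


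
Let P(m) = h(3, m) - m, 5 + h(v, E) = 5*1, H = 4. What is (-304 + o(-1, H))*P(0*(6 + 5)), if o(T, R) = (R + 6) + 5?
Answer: 0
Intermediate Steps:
h(v, E) = 0 (h(v, E) = -5 + 5*1 = -5 + 5 = 0)
o(T, R) = 11 + R (o(T, R) = (6 + R) + 5 = 11 + R)
P(m) = -m (P(m) = 0 - m = -m)
(-304 + o(-1, H))*P(0*(6 + 5)) = (-304 + (11 + 4))*(-0*(6 + 5)) = (-304 + 15)*(-0*11) = -(-289)*0 = -289*0 = 0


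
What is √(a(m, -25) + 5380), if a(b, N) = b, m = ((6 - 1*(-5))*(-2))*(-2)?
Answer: 4*√339 ≈ 73.648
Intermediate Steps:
m = 44 (m = ((6 + 5)*(-2))*(-2) = (11*(-2))*(-2) = -22*(-2) = 44)
√(a(m, -25) + 5380) = √(44 + 5380) = √5424 = 4*√339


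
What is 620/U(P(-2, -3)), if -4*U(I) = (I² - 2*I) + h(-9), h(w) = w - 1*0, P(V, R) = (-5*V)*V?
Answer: -2480/431 ≈ -5.7541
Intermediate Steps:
P(V, R) = -5*V²
h(w) = w (h(w) = w + 0 = w)
U(I) = 9/4 + I/2 - I²/4 (U(I) = -((I² - 2*I) - 9)/4 = -(-9 + I² - 2*I)/4 = 9/4 + I/2 - I²/4)
620/U(P(-2, -3)) = 620/(9/4 + (-5*(-2)²)/2 - (-5*(-2)²)²/4) = 620/(9/4 + (-5*4)/2 - (-5*4)²/4) = 620/(9/4 + (½)*(-20) - ¼*(-20)²) = 620/(9/4 - 10 - ¼*400) = 620/(9/4 - 10 - 100) = 620/(-431/4) = 620*(-4/431) = -2480/431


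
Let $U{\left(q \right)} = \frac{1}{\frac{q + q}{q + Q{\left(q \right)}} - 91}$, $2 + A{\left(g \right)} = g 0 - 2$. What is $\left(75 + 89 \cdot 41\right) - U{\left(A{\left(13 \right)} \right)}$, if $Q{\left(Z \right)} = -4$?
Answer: $\frac{335161}{90} \approx 3724.0$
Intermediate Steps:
$A{\left(g \right)} = -4$ ($A{\left(g \right)} = -2 + \left(g 0 - 2\right) = -2 + \left(0 - 2\right) = -2 - 2 = -4$)
$U{\left(q \right)} = \frac{1}{-91 + \frac{2 q}{-4 + q}}$ ($U{\left(q \right)} = \frac{1}{\frac{q + q}{q - 4} - 91} = \frac{1}{\frac{2 q}{-4 + q} - 91} = \frac{1}{-91 + \frac{2 q}{-4 + q}}$)
$\left(75 + 89 \cdot 41\right) - U{\left(A{\left(13 \right)} \right)} = \left(75 + 89 \cdot 41\right) - \frac{4 - -4}{-364 + 89 \left(-4\right)} = \left(75 + 3649\right) - \frac{4 + 4}{-364 - 356} = 3724 - \frac{1}{-720} \cdot 8 = 3724 - \left(- \frac{1}{720}\right) 8 = 3724 - - \frac{1}{90} = 3724 + \frac{1}{90} = \frac{335161}{90}$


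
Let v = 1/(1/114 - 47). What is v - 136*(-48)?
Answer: 34970382/5357 ≈ 6528.0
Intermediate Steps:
v = -114/5357 (v = 1/(1/114 - 47) = 1/(-5357/114) = -114/5357 ≈ -0.021281)
v - 136*(-48) = -114/5357 - 136*(-48) = -114/5357 + 6528 = 34970382/5357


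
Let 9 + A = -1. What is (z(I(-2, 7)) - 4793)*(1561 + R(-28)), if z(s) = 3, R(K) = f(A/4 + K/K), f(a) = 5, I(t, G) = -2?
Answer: -7501140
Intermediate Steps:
A = -10 (A = -9 - 1 = -10)
R(K) = 5
(z(I(-2, 7)) - 4793)*(1561 + R(-28)) = (3 - 4793)*(1561 + 5) = -4790*1566 = -7501140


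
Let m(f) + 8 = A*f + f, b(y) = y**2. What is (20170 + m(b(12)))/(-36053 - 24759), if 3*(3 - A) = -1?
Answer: -10393/30406 ≈ -0.34181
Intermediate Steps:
A = 10/3 (A = 3 - 1/3*(-1) = 3 + 1/3 = 10/3 ≈ 3.3333)
m(f) = -8 + 13*f/3 (m(f) = -8 + (10*f/3 + f) = -8 + 13*f/3)
(20170 + m(b(12)))/(-36053 - 24759) = (20170 + (-8 + (13/3)*12**2))/(-36053 - 24759) = (20170 + (-8 + (13/3)*144))/(-60812) = (20170 + (-8 + 624))*(-1/60812) = (20170 + 616)*(-1/60812) = 20786*(-1/60812) = -10393/30406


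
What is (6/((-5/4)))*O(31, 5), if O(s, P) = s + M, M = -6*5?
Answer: -24/5 ≈ -4.8000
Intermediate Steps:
M = -30
O(s, P) = -30 + s (O(s, P) = s - 30 = -30 + s)
(6/((-5/4)))*O(31, 5) = (6/((-5/4)))*(-30 + 31) = (6/((-5*1/4)))*1 = (6/(-5/4))*1 = (6*(-4/5))*1 = -24/5*1 = -24/5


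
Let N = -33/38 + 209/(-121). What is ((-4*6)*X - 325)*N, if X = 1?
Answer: 378665/418 ≈ 905.90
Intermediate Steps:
N = -1085/418 (N = -33*1/38 + 209*(-1/121) = -33/38 - 19/11 = -1085/418 ≈ -2.5957)
((-4*6)*X - 325)*N = (-4*6*1 - 325)*(-1085/418) = (-24*1 - 325)*(-1085/418) = (-24 - 325)*(-1085/418) = -349*(-1085/418) = 378665/418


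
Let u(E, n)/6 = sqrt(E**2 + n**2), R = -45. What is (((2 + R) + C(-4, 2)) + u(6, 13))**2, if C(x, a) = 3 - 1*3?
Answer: 9229 - 516*sqrt(205) ≈ 1841.0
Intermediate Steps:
C(x, a) = 0 (C(x, a) = 3 - 3 = 0)
u(E, n) = 6*sqrt(E**2 + n**2)
(((2 + R) + C(-4, 2)) + u(6, 13))**2 = (((2 - 45) + 0) + 6*sqrt(6**2 + 13**2))**2 = ((-43 + 0) + 6*sqrt(36 + 169))**2 = (-43 + 6*sqrt(205))**2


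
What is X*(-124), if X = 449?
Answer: -55676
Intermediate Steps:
X*(-124) = 449*(-124) = -55676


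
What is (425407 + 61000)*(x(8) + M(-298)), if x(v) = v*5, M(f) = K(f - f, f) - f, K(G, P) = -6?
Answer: 161487124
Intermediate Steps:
M(f) = -6 - f
x(v) = 5*v
(425407 + 61000)*(x(8) + M(-298)) = (425407 + 61000)*(5*8 + (-6 - 1*(-298))) = 486407*(40 + (-6 + 298)) = 486407*(40 + 292) = 486407*332 = 161487124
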